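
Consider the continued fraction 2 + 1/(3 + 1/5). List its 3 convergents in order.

2/1, 7/3, 37/16

Using the convergent recurrence p_i = a_i*p_{i-1} + p_{i-2}, q_i = a_i*q_{i-1} + q_{i-2} with p_{-2}=0, p_{-1}=1, q_{-2}=1, q_{-1}=0:
  i=0: a_0=2, p_0 = 2*1 + 0 = 2, q_0 = 2*0 + 1 = 1.
  i=1: a_1=3, p_1 = 3*2 + 1 = 7, q_1 = 3*1 + 0 = 3.
  i=2: a_2=5, p_2 = 5*7 + 2 = 37, q_2 = 5*3 + 1 = 16.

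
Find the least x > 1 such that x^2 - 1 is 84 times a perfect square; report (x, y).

(x, y) = (55, 6)

First expand sqrt(84) as a continued fraction. With x_i = (sqrt(84) + m_i)/d_i and (m_0, d_0) = (0, 1): a_0 = floor(sqrt(84)) = 9, since 9^2 = 81 <= 84 < 100 = 10^2.
Iterate m_{i+1} = d_i*a_i - m_i, d_{i+1} = (84 - m_{i+1}^2)/d_i, a_{i+1} = floor((a_0 + m_{i+1})/d_{i+1}):
  m_1 = 1*9 - 0 = 9, d_1 = (84 - 9^2)/1 = 3/1 = 3, a_1 = floor((9 + 9)/3) = 6.
  m_2 = 3*6 - 9 = 9, d_2 = (84 - 9^2)/3 = 3/3 = 1, a_2 = floor((9 + 9)/1) = 18.
  m_3 = 1*18 - 9 = 9, d_3 = (84 - 9^2)/1 = 3/1 = 3: (m_3, d_3) = (m_1, d_1) = (9, 3), so from here the quotients repeat a_1, a_2; the period length is 2.
So sqrt(84) = [9; (6, 18)] with period length k = 2.
k is even, so the fundamental solution of x^2 - 84y^2 = 1 is (p_{k-1}, q_{k-1}) = (p_1, q_1); compute convergents through index 1.
Convergents (p_i = a_i*p_{i-1} + p_{i-2}, q_i = a_i*q_{i-1} + q_{i-2} with p_{-2}=0, p_{-1}=1, q_{-2}=1, q_{-1}=0):
  i=0: a_0=9, p_0 = 9*1 + 0 = 9, q_0 = 9*0 + 1 = 1.
  i=1: a_1=6, p_1 = 6*9 + 1 = 55, q_1 = 6*1 + 0 = 6.
Check: 55^2 - 84*6^2 = 3025 - 3024 = 1, so (x, y) = (55, 6) solves the equation, and by the theorem it is the least positive solution.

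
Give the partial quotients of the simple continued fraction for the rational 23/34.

[0; 1, 2, 11]

Run the Euclidean algorithm on 23 and 34; the successive quotients are the partial quotients a_0, a_1, ... (each step inverts the fractional part left over by the previous one):
  23 = 0*34 + 23, so a_0 = 0.
  34 = 1*23 + 11, so a_1 = 1.
  23 = 2*11 + 1, so a_2 = 2.
  11 = 11*1 + 0, so a_3 = 11.
The remainder reaches 0 after 4 divisions, so the expansion has 4 partial quotients, read off in order.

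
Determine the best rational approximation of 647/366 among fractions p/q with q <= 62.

Expand x = 647/366 as a continued fraction with the Euclidean algorithm:
  647 = 1*366 + 281, so a_0 = 1.
  366 = 1*281 + 85, so a_1 = 1.
  281 = 3*85 + 26, so a_2 = 3.
  85 = 3*26 + 7, so a_3 = 3.
  26 = 3*7 + 5, so a_4 = 3.
  7 = 1*5 + 2, so a_5 = 1.
  5 = 2*2 + 1, so a_6 = 2.
  2 = 2*1 + 0, so a_7 = 2.
so x = [1; 1, 3, 3, 3, 1, 2, 2].
Convergents (p_i = a_i*p_{i-1} + p_{i-2}, q_i = a_i*q_{i-1} + q_{i-2} with p_{-2}=0, p_{-1}=1, q_{-2}=1, q_{-1}=0), until the denominator exceeds 62:
  i=0: a_0=1, p_0 = 1*1 + 0 = 1, q_0 = 1*0 + 1 = 1.
  i=1: a_1=1, p_1 = 1*1 + 1 = 2, q_1 = 1*1 + 0 = 1.
  i=2: a_2=3, p_2 = 3*2 + 1 = 7, q_2 = 3*1 + 1 = 4.
  i=3: a_3=3, p_3 = 3*7 + 2 = 23, q_3 = 3*4 + 1 = 13.
  i=4: a_4=3, p_4 = 3*23 + 7 = 76, q_4 = 3*13 + 4 = 43.
  i=5: a_5=1, p_5 = 1*76 + 23 = 99, q_5 = 1*43 + 13 = 56.
  i=6: a_6=2, p_6 = 2*99 + 76 = 274, q_6 = 2*56 + 43 = 155.
q_6 = 155 > 62, so the last convergent with denominator <= 62 is p_5/q_5 = 99/56.
The closest fraction with denominator <= 62 is either p_5/q_5 or the intermediate fraction (k*p_5 + p_4)/(k*q_5 + q_4) with the largest k >= 1 whose denominator stays <= 62; these approach x as k grows, and every other convergent or intermediate fraction in range is farther away.
Largest k: floor((62 - q_4)/q_5) = floor((62 - 43)/56) = 0.
Since k = 0, no intermediate fraction beyond p_5/q_5 has denominator <= 62, so the convergent 99/56 is the closest (its error is |647*56 - 99*366|/(366*56) = 2/20496).

99/56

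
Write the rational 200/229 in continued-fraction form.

Run the Euclidean algorithm on 200 and 229; the successive quotients are the partial quotients a_0, a_1, ... (each step inverts the fractional part left over by the previous one):
  200 = 0*229 + 200, so a_0 = 0.
  229 = 1*200 + 29, so a_1 = 1.
  200 = 6*29 + 26, so a_2 = 6.
  29 = 1*26 + 3, so a_3 = 1.
  26 = 8*3 + 2, so a_4 = 8.
  3 = 1*2 + 1, so a_5 = 1.
  2 = 2*1 + 0, so a_6 = 2.
The remainder reaches 0 after 7 divisions, so the expansion has 7 partial quotients, read off in order.

[0; 1, 6, 1, 8, 1, 2]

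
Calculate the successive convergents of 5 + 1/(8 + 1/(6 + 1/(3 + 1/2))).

Using the convergent recurrence p_i = a_i*p_{i-1} + p_{i-2}, q_i = a_i*q_{i-1} + q_{i-2} with p_{-2}=0, p_{-1}=1, q_{-2}=1, q_{-1}=0:
  i=0: a_0=5, p_0 = 5*1 + 0 = 5, q_0 = 5*0 + 1 = 1.
  i=1: a_1=8, p_1 = 8*5 + 1 = 41, q_1 = 8*1 + 0 = 8.
  i=2: a_2=6, p_2 = 6*41 + 5 = 251, q_2 = 6*8 + 1 = 49.
  i=3: a_3=3, p_3 = 3*251 + 41 = 794, q_3 = 3*49 + 8 = 155.
  i=4: a_4=2, p_4 = 2*794 + 251 = 1839, q_4 = 2*155 + 49 = 359.

5/1, 41/8, 251/49, 794/155, 1839/359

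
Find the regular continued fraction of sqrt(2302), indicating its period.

[47; (1, 46, 1, 94)]

Write x_i = (sqrt(2302) + m_i)/d_i with (m_0, d_0) = (0, 1). a_0 = floor(sqrt(2302)) = 47, since 47^2 = 2209 <= 2302 < 2304 = 48^2.
Iterate m_{i+1} = d_i*a_i - m_i, d_{i+1} = (2302 - m_{i+1}^2)/d_i, a_{i+1} = floor((a_0 + m_{i+1})/d_{i+1}):
  m_1 = 1*47 - 0 = 47, d_1 = (2302 - 47^2)/1 = 93/1 = 93, a_1 = floor((47 + 47)/93) = 1.
  m_2 = 93*1 - 47 = 46, d_2 = (2302 - 46^2)/93 = 186/93 = 2, a_2 = floor((47 + 46)/2) = 46.
  m_3 = 2*46 - 46 = 46, d_3 = (2302 - 46^2)/2 = 186/2 = 93, a_3 = floor((47 + 46)/93) = 1.
  m_4 = 93*1 - 46 = 47, d_4 = (2302 - 47^2)/93 = 93/93 = 1, a_4 = floor((47 + 47)/1) = 94.
  m_5 = 1*94 - 47 = 47, d_5 = (2302 - 47^2)/1 = 93/1 = 93: (m_5, d_5) = (m_1, d_1) = (47, 93), so from here the quotients repeat a_1, ..., a_4; the period length is 4.
Hence the expansion of sqrt(2302) is a_0 = 47 followed by the repeating block 1, 46, 1, 94 (period 4).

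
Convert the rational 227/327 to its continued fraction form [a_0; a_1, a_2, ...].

Run the Euclidean algorithm on 227 and 327; the successive quotients are the partial quotients a_0, a_1, ... (each step inverts the fractional part left over by the previous one):
  227 = 0*327 + 227, so a_0 = 0.
  327 = 1*227 + 100, so a_1 = 1.
  227 = 2*100 + 27, so a_2 = 2.
  100 = 3*27 + 19, so a_3 = 3.
  27 = 1*19 + 8, so a_4 = 1.
  19 = 2*8 + 3, so a_5 = 2.
  8 = 2*3 + 2, so a_6 = 2.
  3 = 1*2 + 1, so a_7 = 1.
  2 = 2*1 + 0, so a_8 = 2.
The remainder reaches 0 after 9 divisions, so the expansion has 9 partial quotients, read off in order.

[0; 1, 2, 3, 1, 2, 2, 1, 2]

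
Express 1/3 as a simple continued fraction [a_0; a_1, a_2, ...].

Run the Euclidean algorithm on 1 and 3; the successive quotients are the partial quotients a_0, a_1, ... (each step inverts the fractional part left over by the previous one):
  1 = 0*3 + 1, so a_0 = 0.
  3 = 3*1 + 0, so a_1 = 3.
The remainder reaches 0 after 2 divisions, so the expansion has 2 partial quotients, read off in order.

[0; 3]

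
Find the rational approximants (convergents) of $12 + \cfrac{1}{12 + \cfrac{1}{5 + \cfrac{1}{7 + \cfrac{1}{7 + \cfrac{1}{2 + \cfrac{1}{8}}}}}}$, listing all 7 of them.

12/1, 145/12, 737/61, 5304/439, 37865/3134, 81034/6707, 686137/56790

Using the convergent recurrence p_i = a_i*p_{i-1} + p_{i-2}, q_i = a_i*q_{i-1} + q_{i-2} with p_{-2}=0, p_{-1}=1, q_{-2}=1, q_{-1}=0:
  i=0: a_0=12, p_0 = 12*1 + 0 = 12, q_0 = 12*0 + 1 = 1.
  i=1: a_1=12, p_1 = 12*12 + 1 = 145, q_1 = 12*1 + 0 = 12.
  i=2: a_2=5, p_2 = 5*145 + 12 = 737, q_2 = 5*12 + 1 = 61.
  i=3: a_3=7, p_3 = 7*737 + 145 = 5304, q_3 = 7*61 + 12 = 439.
  i=4: a_4=7, p_4 = 7*5304 + 737 = 37865, q_4 = 7*439 + 61 = 3134.
  i=5: a_5=2, p_5 = 2*37865 + 5304 = 81034, q_5 = 2*3134 + 439 = 6707.
  i=6: a_6=8, p_6 = 8*81034 + 37865 = 686137, q_6 = 8*6707 + 3134 = 56790.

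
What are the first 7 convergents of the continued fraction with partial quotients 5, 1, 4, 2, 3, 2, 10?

Using the convergent recurrence p_i = a_i*p_{i-1} + p_{i-2}, q_i = a_i*q_{i-1} + q_{i-2} with p_{-2}=0, p_{-1}=1, q_{-2}=1, q_{-1}=0:
  i=0: a_0=5, p_0 = 5*1 + 0 = 5, q_0 = 5*0 + 1 = 1.
  i=1: a_1=1, p_1 = 1*5 + 1 = 6, q_1 = 1*1 + 0 = 1.
  i=2: a_2=4, p_2 = 4*6 + 5 = 29, q_2 = 4*1 + 1 = 5.
  i=3: a_3=2, p_3 = 2*29 + 6 = 64, q_3 = 2*5 + 1 = 11.
  i=4: a_4=3, p_4 = 3*64 + 29 = 221, q_4 = 3*11 + 5 = 38.
  i=5: a_5=2, p_5 = 2*221 + 64 = 506, q_5 = 2*38 + 11 = 87.
  i=6: a_6=10, p_6 = 10*506 + 221 = 5281, q_6 = 10*87 + 38 = 908.

5/1, 6/1, 29/5, 64/11, 221/38, 506/87, 5281/908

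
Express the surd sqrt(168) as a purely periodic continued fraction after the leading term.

Write x_i = (sqrt(168) + m_i)/d_i with (m_0, d_0) = (0, 1). a_0 = floor(sqrt(168)) = 12, since 12^2 = 144 <= 168 < 169 = 13^2.
Iterate m_{i+1} = d_i*a_i - m_i, d_{i+1} = (168 - m_{i+1}^2)/d_i, a_{i+1} = floor((a_0 + m_{i+1})/d_{i+1}):
  m_1 = 1*12 - 0 = 12, d_1 = (168 - 12^2)/1 = 24/1 = 24, a_1 = floor((12 + 12)/24) = 1.
  m_2 = 24*1 - 12 = 12, d_2 = (168 - 12^2)/24 = 24/24 = 1, a_2 = floor((12 + 12)/1) = 24.
  m_3 = 1*24 - 12 = 12, d_3 = (168 - 12^2)/1 = 24/1 = 24: (m_3, d_3) = (m_1, d_1) = (12, 24), so from here the quotients repeat a_1, a_2; the period length is 2.
Hence the expansion of sqrt(168) is a_0 = 12 followed by the repeating block 1, 24 (period 2).

[12; (1, 24)]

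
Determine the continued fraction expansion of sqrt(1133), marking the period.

Write x_i = (sqrt(1133) + m_i)/d_i with (m_0, d_0) = (0, 1). a_0 = floor(sqrt(1133)) = 33, since 33^2 = 1089 <= 1133 < 1156 = 34^2.
Iterate m_{i+1} = d_i*a_i - m_i, d_{i+1} = (1133 - m_{i+1}^2)/d_i, a_{i+1} = floor((a_0 + m_{i+1})/d_{i+1}):
  m_1 = 1*33 - 0 = 33, d_1 = (1133 - 33^2)/1 = 44/1 = 44, a_1 = floor((33 + 33)/44) = 1.
  m_2 = 44*1 - 33 = 11, d_2 = (1133 - 11^2)/44 = 1012/44 = 23, a_2 = floor((33 + 11)/23) = 1.
  m_3 = 23*1 - 11 = 12, d_3 = (1133 - 12^2)/23 = 989/23 = 43, a_3 = floor((33 + 12)/43) = 1.
  m_4 = 43*1 - 12 = 31, d_4 = (1133 - 31^2)/43 = 172/43 = 4, a_4 = floor((33 + 31)/4) = 16.
  m_5 = 4*16 - 31 = 33, d_5 = (1133 - 33^2)/4 = 44/4 = 11, a_5 = floor((33 + 33)/11) = 6.
  m_6 = 11*6 - 33 = 33, d_6 = (1133 - 33^2)/11 = 44/11 = 4, a_6 = floor((33 + 33)/4) = 16.
  m_7 = 4*16 - 33 = 31, d_7 = (1133 - 31^2)/4 = 172/4 = 43, a_7 = floor((33 + 31)/43) = 1.
  m_8 = 43*1 - 31 = 12, d_8 = (1133 - 12^2)/43 = 989/43 = 23, a_8 = floor((33 + 12)/23) = 1.
  m_9 = 23*1 - 12 = 11, d_9 = (1133 - 11^2)/23 = 1012/23 = 44, a_9 = floor((33 + 11)/44) = 1.
  m_10 = 44*1 - 11 = 33, d_10 = (1133 - 33^2)/44 = 44/44 = 1, a_10 = floor((33 + 33)/1) = 66.
  m_11 = 1*66 - 33 = 33, d_11 = (1133 - 33^2)/1 = 44/1 = 44: (m_11, d_11) = (m_1, d_1) = (33, 44), so from here the quotients repeat a_1, ..., a_10; the period length is 10.
Hence the expansion of sqrt(1133) is a_0 = 33 followed by the repeating block 1, 1, 1, 16, 6, 16, 1, 1, 1, 66 (period 10).

[33; (1, 1, 1, 16, 6, 16, 1, 1, 1, 66)]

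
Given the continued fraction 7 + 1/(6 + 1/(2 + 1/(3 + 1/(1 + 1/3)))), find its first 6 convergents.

Using the convergent recurrence p_i = a_i*p_{i-1} + p_{i-2}, q_i = a_i*q_{i-1} + q_{i-2} with p_{-2}=0, p_{-1}=1, q_{-2}=1, q_{-1}=0:
  i=0: a_0=7, p_0 = 7*1 + 0 = 7, q_0 = 7*0 + 1 = 1.
  i=1: a_1=6, p_1 = 6*7 + 1 = 43, q_1 = 6*1 + 0 = 6.
  i=2: a_2=2, p_2 = 2*43 + 7 = 93, q_2 = 2*6 + 1 = 13.
  i=3: a_3=3, p_3 = 3*93 + 43 = 322, q_3 = 3*13 + 6 = 45.
  i=4: a_4=1, p_4 = 1*322 + 93 = 415, q_4 = 1*45 + 13 = 58.
  i=5: a_5=3, p_5 = 3*415 + 322 = 1567, q_5 = 3*58 + 45 = 219.

7/1, 43/6, 93/13, 322/45, 415/58, 1567/219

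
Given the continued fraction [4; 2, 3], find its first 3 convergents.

4/1, 9/2, 31/7

Using the convergent recurrence p_i = a_i*p_{i-1} + p_{i-2}, q_i = a_i*q_{i-1} + q_{i-2} with p_{-2}=0, p_{-1}=1, q_{-2}=1, q_{-1}=0:
  i=0: a_0=4, p_0 = 4*1 + 0 = 4, q_0 = 4*0 + 1 = 1.
  i=1: a_1=2, p_1 = 2*4 + 1 = 9, q_1 = 2*1 + 0 = 2.
  i=2: a_2=3, p_2 = 3*9 + 4 = 31, q_2 = 3*2 + 1 = 7.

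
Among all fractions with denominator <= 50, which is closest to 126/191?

Expand x = 126/191 as a continued fraction with the Euclidean algorithm:
  126 = 0*191 + 126, so a_0 = 0.
  191 = 1*126 + 65, so a_1 = 1.
  126 = 1*65 + 61, so a_2 = 1.
  65 = 1*61 + 4, so a_3 = 1.
  61 = 15*4 + 1, so a_4 = 15.
  4 = 4*1 + 0, so a_5 = 4.
so x = [0; 1, 1, 1, 15, 4].
Convergents (p_i = a_i*p_{i-1} + p_{i-2}, q_i = a_i*q_{i-1} + q_{i-2} with p_{-2}=0, p_{-1}=1, q_{-2}=1, q_{-1}=0), until the denominator exceeds 50:
  i=0: a_0=0, p_0 = 0*1 + 0 = 0, q_0 = 0*0 + 1 = 1.
  i=1: a_1=1, p_1 = 1*0 + 1 = 1, q_1 = 1*1 + 0 = 1.
  i=2: a_2=1, p_2 = 1*1 + 0 = 1, q_2 = 1*1 + 1 = 2.
  i=3: a_3=1, p_3 = 1*1 + 1 = 2, q_3 = 1*2 + 1 = 3.
  i=4: a_4=15, p_4 = 15*2 + 1 = 31, q_4 = 15*3 + 2 = 47.
  i=5: a_5=4, p_5 = 4*31 + 2 = 126, q_5 = 4*47 + 3 = 191.
q_5 = 191 > 50, so the last convergent with denominator <= 50 is p_4/q_4 = 31/47.
The closest fraction with denominator <= 50 is either p_4/q_4 or the intermediate fraction (k*p_4 + p_3)/(k*q_4 + q_3) with the largest k >= 1 whose denominator stays <= 50; these approach x as k grows, and every other convergent or intermediate fraction in range is farther away.
Largest k: floor((50 - q_3)/q_4) = floor((50 - 3)/47) = 1.
That gives (1*31 + 2)/(1*47 + 3) = 33/50.
Compare the errors: |x - 31/47| = |126*47 - 31*191|/(191*47) = 1/8977, and |x - 33/50| = |126*50 - 33*191|/(191*50) = 3/9550.
Cross-multiplying, 1*9550 = 9550 < 26931 = 3*8977, so 1/8977 is smaller: the convergent 31/47 is closer to x than 33/50.

31/47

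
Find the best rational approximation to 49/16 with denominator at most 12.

Expand x = 49/16 as a continued fraction with the Euclidean algorithm:
  49 = 3*16 + 1, so a_0 = 3.
  16 = 16*1 + 0, so a_1 = 16.
so x = [3; 16].
Convergents (p_i = a_i*p_{i-1} + p_{i-2}, q_i = a_i*q_{i-1} + q_{i-2} with p_{-2}=0, p_{-1}=1, q_{-2}=1, q_{-1}=0), until the denominator exceeds 12:
  i=0: a_0=3, p_0 = 3*1 + 0 = 3, q_0 = 3*0 + 1 = 1.
  i=1: a_1=16, p_1 = 16*3 + 1 = 49, q_1 = 16*1 + 0 = 16.
q_1 = 16 > 12, so the last convergent with denominator <= 12 is p_0/q_0 = 3/1.
The closest fraction with denominator <= 12 is either p_0/q_0 or the intermediate fraction (k*p_0 + p_{-1})/(k*q_0 + q_{-1}) with the largest k >= 1 whose denominator stays <= 12; these approach x as k grows, and every other convergent or intermediate fraction in range is farther away.
Largest k: floor((12 - q_{-1})/q_0) = floor((12 - 0)/1) = 12 (using the seeds p_{-1} = 1, q_{-1} = 0).
That gives (12*3 + 1)/(12*1 + 0) = 37/12.
Compare the errors: |x - 3/1| = |49*1 - 3*16|/(16*1) = 1/16, and |x - 37/12| = |49*12 - 37*16|/(16*12) = 4/192.
Cross-multiplying, 4*16 = 64 < 192 = 1*192, so 4/192 is smaller: the intermediate fraction 37/12 is closer to x than 3/1.

37/12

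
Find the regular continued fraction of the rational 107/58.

[1; 1, 5, 2, 4]

Run the Euclidean algorithm on 107 and 58; the successive quotients are the partial quotients a_0, a_1, ... (each step inverts the fractional part left over by the previous one):
  107 = 1*58 + 49, so a_0 = 1.
  58 = 1*49 + 9, so a_1 = 1.
  49 = 5*9 + 4, so a_2 = 5.
  9 = 2*4 + 1, so a_3 = 2.
  4 = 4*1 + 0, so a_4 = 4.
The remainder reaches 0 after 5 divisions, so the expansion has 5 partial quotients, read off in order.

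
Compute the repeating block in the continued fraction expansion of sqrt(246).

Write x_i = (sqrt(246) + m_i)/d_i with (m_0, d_0) = (0, 1). a_0 = floor(sqrt(246)) = 15, since 15^2 = 225 <= 246 < 256 = 16^2.
Iterate m_{i+1} = d_i*a_i - m_i, d_{i+1} = (246 - m_{i+1}^2)/d_i, a_{i+1} = floor((a_0 + m_{i+1})/d_{i+1}):
  m_1 = 1*15 - 0 = 15, d_1 = (246 - 15^2)/1 = 21/1 = 21, a_1 = floor((15 + 15)/21) = 1.
  m_2 = 21*1 - 15 = 6, d_2 = (246 - 6^2)/21 = 210/21 = 10, a_2 = floor((15 + 6)/10) = 2.
  m_3 = 10*2 - 6 = 14, d_3 = (246 - 14^2)/10 = 50/10 = 5, a_3 = floor((15 + 14)/5) = 5.
  m_4 = 5*5 - 14 = 11, d_4 = (246 - 11^2)/5 = 125/5 = 25, a_4 = floor((15 + 11)/25) = 1.
  m_5 = 25*1 - 11 = 14, d_5 = (246 - 14^2)/25 = 50/25 = 2, a_5 = floor((15 + 14)/2) = 14.
  m_6 = 2*14 - 14 = 14, d_6 = (246 - 14^2)/2 = 50/2 = 25, a_6 = floor((15 + 14)/25) = 1.
  m_7 = 25*1 - 14 = 11, d_7 = (246 - 11^2)/25 = 125/25 = 5, a_7 = floor((15 + 11)/5) = 5.
  m_8 = 5*5 - 11 = 14, d_8 = (246 - 14^2)/5 = 50/5 = 10, a_8 = floor((15 + 14)/10) = 2.
  m_9 = 10*2 - 14 = 6, d_9 = (246 - 6^2)/10 = 210/10 = 21, a_9 = floor((15 + 6)/21) = 1.
  m_10 = 21*1 - 6 = 15, d_10 = (246 - 15^2)/21 = 21/21 = 1, a_10 = floor((15 + 15)/1) = 30.
  m_11 = 1*30 - 15 = 15, d_11 = (246 - 15^2)/1 = 21/1 = 21: (m_11, d_11) = (m_1, d_1) = (15, 21), so from here the quotients repeat a_1, ..., a_10; the period length is 10.
Hence the expansion of sqrt(246) is a_0 = 15 followed by the repeating block 1, 2, 5, 1, 14, 1, 5, 2, 1, 30 (period 10).

[15; (1, 2, 5, 1, 14, 1, 5, 2, 1, 30)]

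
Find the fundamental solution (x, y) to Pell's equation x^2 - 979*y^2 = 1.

(x, y) = (360449, 11520)

First expand sqrt(979) as a continued fraction. With x_i = (sqrt(979) + m_i)/d_i and (m_0, d_0) = (0, 1): a_0 = floor(sqrt(979)) = 31, since 31^2 = 961 <= 979 < 1024 = 32^2.
Iterate m_{i+1} = d_i*a_i - m_i, d_{i+1} = (979 - m_{i+1}^2)/d_i, a_{i+1} = floor((a_0 + m_{i+1})/d_{i+1}):
  m_1 = 1*31 - 0 = 31, d_1 = (979 - 31^2)/1 = 18/1 = 18, a_1 = floor((31 + 31)/18) = 3.
  m_2 = 18*3 - 31 = 23, d_2 = (979 - 23^2)/18 = 450/18 = 25, a_2 = floor((31 + 23)/25) = 2.
  m_3 = 25*2 - 23 = 27, d_3 = (979 - 27^2)/25 = 250/25 = 10, a_3 = floor((31 + 27)/10) = 5.
  m_4 = 10*5 - 27 = 23, d_4 = (979 - 23^2)/10 = 450/10 = 45, a_4 = floor((31 + 23)/45) = 1.
  m_5 = 45*1 - 23 = 22, d_5 = (979 - 22^2)/45 = 495/45 = 11, a_5 = floor((31 + 22)/11) = 4.
  m_6 = 11*4 - 22 = 22, d_6 = (979 - 22^2)/11 = 495/11 = 45, a_6 = floor((31 + 22)/45) = 1.
  m_7 = 45*1 - 22 = 23, d_7 = (979 - 23^2)/45 = 450/45 = 10, a_7 = floor((31 + 23)/10) = 5.
  m_8 = 10*5 - 23 = 27, d_8 = (979 - 27^2)/10 = 250/10 = 25, a_8 = floor((31 + 27)/25) = 2.
  m_9 = 25*2 - 27 = 23, d_9 = (979 - 23^2)/25 = 450/25 = 18, a_9 = floor((31 + 23)/18) = 3.
  m_10 = 18*3 - 23 = 31, d_10 = (979 - 31^2)/18 = 18/18 = 1, a_10 = floor((31 + 31)/1) = 62.
  m_11 = 1*62 - 31 = 31, d_11 = (979 - 31^2)/1 = 18/1 = 18: (m_11, d_11) = (m_1, d_1) = (31, 18), so from here the quotients repeat a_1, ..., a_10; the period length is 10.
So sqrt(979) = [31; (3, 2, 5, 1, 4, 1, 5, 2, 3, 62)] with period length k = 10.
k is even, so the fundamental solution of x^2 - 979y^2 = 1 is (p_{k-1}, q_{k-1}) = (p_9, q_9); compute convergents through index 9.
Convergents (p_i = a_i*p_{i-1} + p_{i-2}, q_i = a_i*q_{i-1} + q_{i-2} with p_{-2}=0, p_{-1}=1, q_{-2}=1, q_{-1}=0):
  i=0: a_0=31, p_0 = 31*1 + 0 = 31, q_0 = 31*0 + 1 = 1.
  i=1: a_1=3, p_1 = 3*31 + 1 = 94, q_1 = 3*1 + 0 = 3.
  i=2: a_2=2, p_2 = 2*94 + 31 = 219, q_2 = 2*3 + 1 = 7.
  i=3: a_3=5, p_3 = 5*219 + 94 = 1189, q_3 = 5*7 + 3 = 38.
  i=4: a_4=1, p_4 = 1*1189 + 219 = 1408, q_4 = 1*38 + 7 = 45.
  i=5: a_5=4, p_5 = 4*1408 + 1189 = 6821, q_5 = 4*45 + 38 = 218.
  i=6: a_6=1, p_6 = 1*6821 + 1408 = 8229, q_6 = 1*218 + 45 = 263.
  i=7: a_7=5, p_7 = 5*8229 + 6821 = 47966, q_7 = 5*263 + 218 = 1533.
  i=8: a_8=2, p_8 = 2*47966 + 8229 = 104161, q_8 = 2*1533 + 263 = 3329.
  i=9: a_9=3, p_9 = 3*104161 + 47966 = 360449, q_9 = 3*3329 + 1533 = 11520.
Check: 360449^2 - 979*11520^2 = 129923481601 - 129923481600 = 1, so (x, y) = (360449, 11520) solves the equation, and by the theorem it is the least positive solution.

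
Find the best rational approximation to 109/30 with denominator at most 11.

40/11

Expand x = 109/30 as a continued fraction with the Euclidean algorithm:
  109 = 3*30 + 19, so a_0 = 3.
  30 = 1*19 + 11, so a_1 = 1.
  19 = 1*11 + 8, so a_2 = 1.
  11 = 1*8 + 3, so a_3 = 1.
  8 = 2*3 + 2, so a_4 = 2.
  3 = 1*2 + 1, so a_5 = 1.
  2 = 2*1 + 0, so a_6 = 2.
so x = [3; 1, 1, 1, 2, 1, 2].
Convergents (p_i = a_i*p_{i-1} + p_{i-2}, q_i = a_i*q_{i-1} + q_{i-2} with p_{-2}=0, p_{-1}=1, q_{-2}=1, q_{-1}=0), until the denominator exceeds 11:
  i=0: a_0=3, p_0 = 3*1 + 0 = 3, q_0 = 3*0 + 1 = 1.
  i=1: a_1=1, p_1 = 1*3 + 1 = 4, q_1 = 1*1 + 0 = 1.
  i=2: a_2=1, p_2 = 1*4 + 3 = 7, q_2 = 1*1 + 1 = 2.
  i=3: a_3=1, p_3 = 1*7 + 4 = 11, q_3 = 1*2 + 1 = 3.
  i=4: a_4=2, p_4 = 2*11 + 7 = 29, q_4 = 2*3 + 2 = 8.
  i=5: a_5=1, p_5 = 1*29 + 11 = 40, q_5 = 1*8 + 3 = 11.
  i=6: a_6=2, p_6 = 2*40 + 29 = 109, q_6 = 2*11 + 8 = 30.
q_6 = 30 > 11, so the last convergent with denominator <= 11 is p_5/q_5 = 40/11.
The closest fraction with denominator <= 11 is either p_5/q_5 or the intermediate fraction (k*p_5 + p_4)/(k*q_5 + q_4) with the largest k >= 1 whose denominator stays <= 11; these approach x as k grows, and every other convergent or intermediate fraction in range is farther away.
Largest k: floor((11 - q_4)/q_5) = floor((11 - 8)/11) = 0.
Since k = 0, no intermediate fraction beyond p_5/q_5 has denominator <= 11, so the convergent 40/11 is the closest (its error is |109*11 - 40*30|/(30*11) = 1/330).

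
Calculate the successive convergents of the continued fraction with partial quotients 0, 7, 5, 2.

Using the convergent recurrence p_i = a_i*p_{i-1} + p_{i-2}, q_i = a_i*q_{i-1} + q_{i-2} with p_{-2}=0, p_{-1}=1, q_{-2}=1, q_{-1}=0:
  i=0: a_0=0, p_0 = 0*1 + 0 = 0, q_0 = 0*0 + 1 = 1.
  i=1: a_1=7, p_1 = 7*0 + 1 = 1, q_1 = 7*1 + 0 = 7.
  i=2: a_2=5, p_2 = 5*1 + 0 = 5, q_2 = 5*7 + 1 = 36.
  i=3: a_3=2, p_3 = 2*5 + 1 = 11, q_3 = 2*36 + 7 = 79.

0/1, 1/7, 5/36, 11/79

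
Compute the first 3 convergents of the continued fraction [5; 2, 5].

5/1, 11/2, 60/11

Using the convergent recurrence p_i = a_i*p_{i-1} + p_{i-2}, q_i = a_i*q_{i-1} + q_{i-2} with p_{-2}=0, p_{-1}=1, q_{-2}=1, q_{-1}=0:
  i=0: a_0=5, p_0 = 5*1 + 0 = 5, q_0 = 5*0 + 1 = 1.
  i=1: a_1=2, p_1 = 2*5 + 1 = 11, q_1 = 2*1 + 0 = 2.
  i=2: a_2=5, p_2 = 5*11 + 5 = 60, q_2 = 5*2 + 1 = 11.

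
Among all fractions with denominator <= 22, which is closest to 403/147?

Expand x = 403/147 as a continued fraction with the Euclidean algorithm:
  403 = 2*147 + 109, so a_0 = 2.
  147 = 1*109 + 38, so a_1 = 1.
  109 = 2*38 + 33, so a_2 = 2.
  38 = 1*33 + 5, so a_3 = 1.
  33 = 6*5 + 3, so a_4 = 6.
  5 = 1*3 + 2, so a_5 = 1.
  3 = 1*2 + 1, so a_6 = 1.
  2 = 2*1 + 0, so a_7 = 2.
so x = [2; 1, 2, 1, 6, 1, 1, 2].
Convergents (p_i = a_i*p_{i-1} + p_{i-2}, q_i = a_i*q_{i-1} + q_{i-2} with p_{-2}=0, p_{-1}=1, q_{-2}=1, q_{-1}=0), until the denominator exceeds 22:
  i=0: a_0=2, p_0 = 2*1 + 0 = 2, q_0 = 2*0 + 1 = 1.
  i=1: a_1=1, p_1 = 1*2 + 1 = 3, q_1 = 1*1 + 0 = 1.
  i=2: a_2=2, p_2 = 2*3 + 2 = 8, q_2 = 2*1 + 1 = 3.
  i=3: a_3=1, p_3 = 1*8 + 3 = 11, q_3 = 1*3 + 1 = 4.
  i=4: a_4=6, p_4 = 6*11 + 8 = 74, q_4 = 6*4 + 3 = 27.
q_4 = 27 > 22, so the last convergent with denominator <= 22 is p_3/q_3 = 11/4.
The closest fraction with denominator <= 22 is either p_3/q_3 or the intermediate fraction (k*p_3 + p_2)/(k*q_3 + q_2) with the largest k >= 1 whose denominator stays <= 22; these approach x as k grows, and every other convergent or intermediate fraction in range is farther away.
Largest k: floor((22 - q_2)/q_3) = floor((22 - 3)/4) = 4.
That gives (4*11 + 8)/(4*4 + 3) = 52/19.
Compare the errors: |x - 11/4| = |403*4 - 11*147|/(147*4) = 5/588, and |x - 52/19| = |403*19 - 52*147|/(147*19) = 13/2793.
Cross-multiplying, 13*588 = 7644 < 13965 = 5*2793, so 13/2793 is smaller: the intermediate fraction 52/19 is closer to x than 11/4.

52/19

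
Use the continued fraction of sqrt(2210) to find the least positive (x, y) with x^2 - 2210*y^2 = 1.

First expand sqrt(2210) as a continued fraction. With x_i = (sqrt(2210) + m_i)/d_i and (m_0, d_0) = (0, 1): a_0 = floor(sqrt(2210)) = 47, since 47^2 = 2209 <= 2210 < 2304 = 48^2.
Iterate m_{i+1} = d_i*a_i - m_i, d_{i+1} = (2210 - m_{i+1}^2)/d_i, a_{i+1} = floor((a_0 + m_{i+1})/d_{i+1}):
  m_1 = 1*47 - 0 = 47, d_1 = (2210 - 47^2)/1 = 1/1 = 1, a_1 = floor((47 + 47)/1) = 94.
  m_2 = 1*94 - 47 = 47, d_2 = (2210 - 47^2)/1 = 1/1 = 1: (m_2, d_2) = (m_1, d_1) = (47, 1), so from here the quotient a_1 repeats; the period length is 1.
So sqrt(2210) = [47; (94)] with period length k = 1.
k is odd, so (p_{k-1}, q_{k-1}) only solves x^2 - 2210y^2 = -1 and the fundamental solution of x^2 - 2210y^2 = 1 is (p_{2k-1}, q_{2k-1}) = (p_1, q_1); compute convergents through index 1, running through the period twice.
Convergents (p_i = a_i*p_{i-1} + p_{i-2}, q_i = a_i*q_{i-1} + q_{i-2} with p_{-2}=0, p_{-1}=1, q_{-2}=1, q_{-1}=0):
  i=0: a_0=47, p_0 = 47*1 + 0 = 47, q_0 = 47*0 + 1 = 1.
  i=1: a_1=94, p_1 = 94*47 + 1 = 4419, q_1 = 94*1 + 0 = 94.
Indeed p_0^2 - 2210*q_0^2 = 2209 - 2210 = -1, not +1.
Check: 4419^2 - 2210*94^2 = 19527561 - 19527560 = 1, so (x, y) = (4419, 94) solves the equation, and by the theorem it is the least positive solution.

(x, y) = (4419, 94)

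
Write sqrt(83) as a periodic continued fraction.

Write x_i = (sqrt(83) + m_i)/d_i with (m_0, d_0) = (0, 1). a_0 = floor(sqrt(83)) = 9, since 9^2 = 81 <= 83 < 100 = 10^2.
Iterate m_{i+1} = d_i*a_i - m_i, d_{i+1} = (83 - m_{i+1}^2)/d_i, a_{i+1} = floor((a_0 + m_{i+1})/d_{i+1}):
  m_1 = 1*9 - 0 = 9, d_1 = (83 - 9^2)/1 = 2/1 = 2, a_1 = floor((9 + 9)/2) = 9.
  m_2 = 2*9 - 9 = 9, d_2 = (83 - 9^2)/2 = 2/2 = 1, a_2 = floor((9 + 9)/1) = 18.
  m_3 = 1*18 - 9 = 9, d_3 = (83 - 9^2)/1 = 2/1 = 2: (m_3, d_3) = (m_1, d_1) = (9, 2), so from here the quotients repeat a_1, a_2; the period length is 2.
Hence the expansion of sqrt(83) is a_0 = 9 followed by the repeating block 9, 18 (period 2).

[9; (9, 18)]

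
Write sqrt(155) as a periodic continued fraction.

Write x_i = (sqrt(155) + m_i)/d_i with (m_0, d_0) = (0, 1). a_0 = floor(sqrt(155)) = 12, since 12^2 = 144 <= 155 < 169 = 13^2.
Iterate m_{i+1} = d_i*a_i - m_i, d_{i+1} = (155 - m_{i+1}^2)/d_i, a_{i+1} = floor((a_0 + m_{i+1})/d_{i+1}):
  m_1 = 1*12 - 0 = 12, d_1 = (155 - 12^2)/1 = 11/1 = 11, a_1 = floor((12 + 12)/11) = 2.
  m_2 = 11*2 - 12 = 10, d_2 = (155 - 10^2)/11 = 55/11 = 5, a_2 = floor((12 + 10)/5) = 4.
  m_3 = 5*4 - 10 = 10, d_3 = (155 - 10^2)/5 = 55/5 = 11, a_3 = floor((12 + 10)/11) = 2.
  m_4 = 11*2 - 10 = 12, d_4 = (155 - 12^2)/11 = 11/11 = 1, a_4 = floor((12 + 12)/1) = 24.
  m_5 = 1*24 - 12 = 12, d_5 = (155 - 12^2)/1 = 11/1 = 11: (m_5, d_5) = (m_1, d_1) = (12, 11), so from here the quotients repeat a_1, ..., a_4; the period length is 4.
Hence the expansion of sqrt(155) is a_0 = 12 followed by the repeating block 2, 4, 2, 24 (period 4).

[12; (2, 4, 2, 24)]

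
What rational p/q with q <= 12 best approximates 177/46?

Expand x = 177/46 as a continued fraction with the Euclidean algorithm:
  177 = 3*46 + 39, so a_0 = 3.
  46 = 1*39 + 7, so a_1 = 1.
  39 = 5*7 + 4, so a_2 = 5.
  7 = 1*4 + 3, so a_3 = 1.
  4 = 1*3 + 1, so a_4 = 1.
  3 = 3*1 + 0, so a_5 = 3.
so x = [3; 1, 5, 1, 1, 3].
Convergents (p_i = a_i*p_{i-1} + p_{i-2}, q_i = a_i*q_{i-1} + q_{i-2} with p_{-2}=0, p_{-1}=1, q_{-2}=1, q_{-1}=0), until the denominator exceeds 12:
  i=0: a_0=3, p_0 = 3*1 + 0 = 3, q_0 = 3*0 + 1 = 1.
  i=1: a_1=1, p_1 = 1*3 + 1 = 4, q_1 = 1*1 + 0 = 1.
  i=2: a_2=5, p_2 = 5*4 + 3 = 23, q_2 = 5*1 + 1 = 6.
  i=3: a_3=1, p_3 = 1*23 + 4 = 27, q_3 = 1*6 + 1 = 7.
  i=4: a_4=1, p_4 = 1*27 + 23 = 50, q_4 = 1*7 + 6 = 13.
q_4 = 13 > 12, so the last convergent with denominator <= 12 is p_3/q_3 = 27/7.
The closest fraction with denominator <= 12 is either p_3/q_3 or the intermediate fraction (k*p_3 + p_2)/(k*q_3 + q_2) with the largest k >= 1 whose denominator stays <= 12; these approach x as k grows, and every other convergent or intermediate fraction in range is farther away.
Largest k: floor((12 - q_2)/q_3) = floor((12 - 6)/7) = 0.
Since k = 0, no intermediate fraction beyond p_3/q_3 has denominator <= 12, so the convergent 27/7 is the closest (its error is |177*7 - 27*46|/(46*7) = 3/322).

27/7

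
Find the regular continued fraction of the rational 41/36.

Run the Euclidean algorithm on 41 and 36; the successive quotients are the partial quotients a_0, a_1, ... (each step inverts the fractional part left over by the previous one):
  41 = 1*36 + 5, so a_0 = 1.
  36 = 7*5 + 1, so a_1 = 7.
  5 = 5*1 + 0, so a_2 = 5.
The remainder reaches 0 after 3 divisions, so the expansion has 3 partial quotients, read off in order.

[1; 7, 5]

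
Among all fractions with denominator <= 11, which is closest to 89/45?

Expand x = 89/45 as a continued fraction with the Euclidean algorithm:
  89 = 1*45 + 44, so a_0 = 1.
  45 = 1*44 + 1, so a_1 = 1.
  44 = 44*1 + 0, so a_2 = 44.
so x = [1; 1, 44].
Convergents (p_i = a_i*p_{i-1} + p_{i-2}, q_i = a_i*q_{i-1} + q_{i-2} with p_{-2}=0, p_{-1}=1, q_{-2}=1, q_{-1}=0), until the denominator exceeds 11:
  i=0: a_0=1, p_0 = 1*1 + 0 = 1, q_0 = 1*0 + 1 = 1.
  i=1: a_1=1, p_1 = 1*1 + 1 = 2, q_1 = 1*1 + 0 = 1.
  i=2: a_2=44, p_2 = 44*2 + 1 = 89, q_2 = 44*1 + 1 = 45.
q_2 = 45 > 11, so the last convergent with denominator <= 11 is p_1/q_1 = 2/1.
The closest fraction with denominator <= 11 is either p_1/q_1 or the intermediate fraction (k*p_1 + p_0)/(k*q_1 + q_0) with the largest k >= 1 whose denominator stays <= 11; these approach x as k grows, and every other convergent or intermediate fraction in range is farther away.
Largest k: floor((11 - q_0)/q_1) = floor((11 - 1)/1) = 10.
That gives (10*2 + 1)/(10*1 + 1) = 21/11.
Compare the errors: |x - 2/1| = |89*1 - 2*45|/(45*1) = 1/45, and |x - 21/11| = |89*11 - 21*45|/(45*11) = 34/495.
Cross-multiplying, 1*495 = 495 < 1530 = 34*45, so 1/45 is smaller: the convergent 2/1 is closer to x than 21/11.

2/1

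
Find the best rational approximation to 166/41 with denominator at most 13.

53/13

Expand x = 166/41 as a continued fraction with the Euclidean algorithm:
  166 = 4*41 + 2, so a_0 = 4.
  41 = 20*2 + 1, so a_1 = 20.
  2 = 2*1 + 0, so a_2 = 2.
so x = [4; 20, 2].
Convergents (p_i = a_i*p_{i-1} + p_{i-2}, q_i = a_i*q_{i-1} + q_{i-2} with p_{-2}=0, p_{-1}=1, q_{-2}=1, q_{-1}=0), until the denominator exceeds 13:
  i=0: a_0=4, p_0 = 4*1 + 0 = 4, q_0 = 4*0 + 1 = 1.
  i=1: a_1=20, p_1 = 20*4 + 1 = 81, q_1 = 20*1 + 0 = 20.
q_1 = 20 > 13, so the last convergent with denominator <= 13 is p_0/q_0 = 4/1.
The closest fraction with denominator <= 13 is either p_0/q_0 or the intermediate fraction (k*p_0 + p_{-1})/(k*q_0 + q_{-1}) with the largest k >= 1 whose denominator stays <= 13; these approach x as k grows, and every other convergent or intermediate fraction in range is farther away.
Largest k: floor((13 - q_{-1})/q_0) = floor((13 - 0)/1) = 13 (using the seeds p_{-1} = 1, q_{-1} = 0).
That gives (13*4 + 1)/(13*1 + 0) = 53/13.
Compare the errors: |x - 4/1| = |166*1 - 4*41|/(41*1) = 2/41, and |x - 53/13| = |166*13 - 53*41|/(41*13) = 15/533.
Cross-multiplying, 15*41 = 615 < 1066 = 2*533, so 15/533 is smaller: the intermediate fraction 53/13 is closer to x than 4/1.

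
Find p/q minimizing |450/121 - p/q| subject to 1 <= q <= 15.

Expand x = 450/121 as a continued fraction with the Euclidean algorithm:
  450 = 3*121 + 87, so a_0 = 3.
  121 = 1*87 + 34, so a_1 = 1.
  87 = 2*34 + 19, so a_2 = 2.
  34 = 1*19 + 15, so a_3 = 1.
  19 = 1*15 + 4, so a_4 = 1.
  15 = 3*4 + 3, so a_5 = 3.
  4 = 1*3 + 1, so a_6 = 1.
  3 = 3*1 + 0, so a_7 = 3.
so x = [3; 1, 2, 1, 1, 3, 1, 3].
Convergents (p_i = a_i*p_{i-1} + p_{i-2}, q_i = a_i*q_{i-1} + q_{i-2} with p_{-2}=0, p_{-1}=1, q_{-2}=1, q_{-1}=0), until the denominator exceeds 15:
  i=0: a_0=3, p_0 = 3*1 + 0 = 3, q_0 = 3*0 + 1 = 1.
  i=1: a_1=1, p_1 = 1*3 + 1 = 4, q_1 = 1*1 + 0 = 1.
  i=2: a_2=2, p_2 = 2*4 + 3 = 11, q_2 = 2*1 + 1 = 3.
  i=3: a_3=1, p_3 = 1*11 + 4 = 15, q_3 = 1*3 + 1 = 4.
  i=4: a_4=1, p_4 = 1*15 + 11 = 26, q_4 = 1*4 + 3 = 7.
  i=5: a_5=3, p_5 = 3*26 + 15 = 93, q_5 = 3*7 + 4 = 25.
q_5 = 25 > 15, so the last convergent with denominator <= 15 is p_4/q_4 = 26/7.
The closest fraction with denominator <= 15 is either p_4/q_4 or the intermediate fraction (k*p_4 + p_3)/(k*q_4 + q_3) with the largest k >= 1 whose denominator stays <= 15; these approach x as k grows, and every other convergent or intermediate fraction in range is farther away.
Largest k: floor((15 - q_3)/q_4) = floor((15 - 4)/7) = 1.
That gives (1*26 + 15)/(1*7 + 4) = 41/11.
Compare the errors: |x - 26/7| = |450*7 - 26*121|/(121*7) = 4/847, and |x - 41/11| = |450*11 - 41*121|/(121*11) = 11/1331.
Cross-multiplying, 4*1331 = 5324 < 9317 = 11*847, so 4/847 is smaller: the convergent 26/7 is closer to x than 41/11.

26/7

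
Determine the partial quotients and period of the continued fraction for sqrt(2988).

[54; (1, 1, 1, 26, 1, 1, 1, 108)]

Write x_i = (sqrt(2988) + m_i)/d_i with (m_0, d_0) = (0, 1). a_0 = floor(sqrt(2988)) = 54, since 54^2 = 2916 <= 2988 < 3025 = 55^2.
Iterate m_{i+1} = d_i*a_i - m_i, d_{i+1} = (2988 - m_{i+1}^2)/d_i, a_{i+1} = floor((a_0 + m_{i+1})/d_{i+1}):
  m_1 = 1*54 - 0 = 54, d_1 = (2988 - 54^2)/1 = 72/1 = 72, a_1 = floor((54 + 54)/72) = 1.
  m_2 = 72*1 - 54 = 18, d_2 = (2988 - 18^2)/72 = 2664/72 = 37, a_2 = floor((54 + 18)/37) = 1.
  m_3 = 37*1 - 18 = 19, d_3 = (2988 - 19^2)/37 = 2627/37 = 71, a_3 = floor((54 + 19)/71) = 1.
  m_4 = 71*1 - 19 = 52, d_4 = (2988 - 52^2)/71 = 284/71 = 4, a_4 = floor((54 + 52)/4) = 26.
  m_5 = 4*26 - 52 = 52, d_5 = (2988 - 52^2)/4 = 284/4 = 71, a_5 = floor((54 + 52)/71) = 1.
  m_6 = 71*1 - 52 = 19, d_6 = (2988 - 19^2)/71 = 2627/71 = 37, a_6 = floor((54 + 19)/37) = 1.
  m_7 = 37*1 - 19 = 18, d_7 = (2988 - 18^2)/37 = 2664/37 = 72, a_7 = floor((54 + 18)/72) = 1.
  m_8 = 72*1 - 18 = 54, d_8 = (2988 - 54^2)/72 = 72/72 = 1, a_8 = floor((54 + 54)/1) = 108.
  m_9 = 1*108 - 54 = 54, d_9 = (2988 - 54^2)/1 = 72/1 = 72: (m_9, d_9) = (m_1, d_1) = (54, 72), so from here the quotients repeat a_1, ..., a_8; the period length is 8.
Hence the expansion of sqrt(2988) is a_0 = 54 followed by the repeating block 1, 1, 1, 26, 1, 1, 1, 108 (period 8).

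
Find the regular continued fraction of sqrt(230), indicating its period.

Write x_i = (sqrt(230) + m_i)/d_i with (m_0, d_0) = (0, 1). a_0 = floor(sqrt(230)) = 15, since 15^2 = 225 <= 230 < 256 = 16^2.
Iterate m_{i+1} = d_i*a_i - m_i, d_{i+1} = (230 - m_{i+1}^2)/d_i, a_{i+1} = floor((a_0 + m_{i+1})/d_{i+1}):
  m_1 = 1*15 - 0 = 15, d_1 = (230 - 15^2)/1 = 5/1 = 5, a_1 = floor((15 + 15)/5) = 6.
  m_2 = 5*6 - 15 = 15, d_2 = (230 - 15^2)/5 = 5/5 = 1, a_2 = floor((15 + 15)/1) = 30.
  m_3 = 1*30 - 15 = 15, d_3 = (230 - 15^2)/1 = 5/1 = 5: (m_3, d_3) = (m_1, d_1) = (15, 5), so from here the quotients repeat a_1, a_2; the period length is 2.
Hence the expansion of sqrt(230) is a_0 = 15 followed by the repeating block 6, 30 (period 2).

[15; (6, 30)]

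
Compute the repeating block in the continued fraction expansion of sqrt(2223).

[47; (6, 1, 2, 1, 1, 1, 2, 1, 6, 94)]

Write x_i = (sqrt(2223) + m_i)/d_i with (m_0, d_0) = (0, 1). a_0 = floor(sqrt(2223)) = 47, since 47^2 = 2209 <= 2223 < 2304 = 48^2.
Iterate m_{i+1} = d_i*a_i - m_i, d_{i+1} = (2223 - m_{i+1}^2)/d_i, a_{i+1} = floor((a_0 + m_{i+1})/d_{i+1}):
  m_1 = 1*47 - 0 = 47, d_1 = (2223 - 47^2)/1 = 14/1 = 14, a_1 = floor((47 + 47)/14) = 6.
  m_2 = 14*6 - 47 = 37, d_2 = (2223 - 37^2)/14 = 854/14 = 61, a_2 = floor((47 + 37)/61) = 1.
  m_3 = 61*1 - 37 = 24, d_3 = (2223 - 24^2)/61 = 1647/61 = 27, a_3 = floor((47 + 24)/27) = 2.
  m_4 = 27*2 - 24 = 30, d_4 = (2223 - 30^2)/27 = 1323/27 = 49, a_4 = floor((47 + 30)/49) = 1.
  m_5 = 49*1 - 30 = 19, d_5 = (2223 - 19^2)/49 = 1862/49 = 38, a_5 = floor((47 + 19)/38) = 1.
  m_6 = 38*1 - 19 = 19, d_6 = (2223 - 19^2)/38 = 1862/38 = 49, a_6 = floor((47 + 19)/49) = 1.
  m_7 = 49*1 - 19 = 30, d_7 = (2223 - 30^2)/49 = 1323/49 = 27, a_7 = floor((47 + 30)/27) = 2.
  m_8 = 27*2 - 30 = 24, d_8 = (2223 - 24^2)/27 = 1647/27 = 61, a_8 = floor((47 + 24)/61) = 1.
  m_9 = 61*1 - 24 = 37, d_9 = (2223 - 37^2)/61 = 854/61 = 14, a_9 = floor((47 + 37)/14) = 6.
  m_10 = 14*6 - 37 = 47, d_10 = (2223 - 47^2)/14 = 14/14 = 1, a_10 = floor((47 + 47)/1) = 94.
  m_11 = 1*94 - 47 = 47, d_11 = (2223 - 47^2)/1 = 14/1 = 14: (m_11, d_11) = (m_1, d_1) = (47, 14), so from here the quotients repeat a_1, ..., a_10; the period length is 10.
Hence the expansion of sqrt(2223) is a_0 = 47 followed by the repeating block 6, 1, 2, 1, 1, 1, 2, 1, 6, 94 (period 10).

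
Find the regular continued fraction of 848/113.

Run the Euclidean algorithm on 848 and 113; the successive quotients are the partial quotients a_0, a_1, ... (each step inverts the fractional part left over by the previous one):
  848 = 7*113 + 57, so a_0 = 7.
  113 = 1*57 + 56, so a_1 = 1.
  57 = 1*56 + 1, so a_2 = 1.
  56 = 56*1 + 0, so a_3 = 56.
The remainder reaches 0 after 4 divisions, so the expansion has 4 partial quotients, read off in order.

[7; 1, 1, 56]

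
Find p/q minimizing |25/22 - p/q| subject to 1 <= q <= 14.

Expand x = 25/22 as a continued fraction with the Euclidean algorithm:
  25 = 1*22 + 3, so a_0 = 1.
  22 = 7*3 + 1, so a_1 = 7.
  3 = 3*1 + 0, so a_2 = 3.
so x = [1; 7, 3].
Convergents (p_i = a_i*p_{i-1} + p_{i-2}, q_i = a_i*q_{i-1} + q_{i-2} with p_{-2}=0, p_{-1}=1, q_{-2}=1, q_{-1}=0), until the denominator exceeds 14:
  i=0: a_0=1, p_0 = 1*1 + 0 = 1, q_0 = 1*0 + 1 = 1.
  i=1: a_1=7, p_1 = 7*1 + 1 = 8, q_1 = 7*1 + 0 = 7.
  i=2: a_2=3, p_2 = 3*8 + 1 = 25, q_2 = 3*7 + 1 = 22.
q_2 = 22 > 14, so the last convergent with denominator <= 14 is p_1/q_1 = 8/7.
The closest fraction with denominator <= 14 is either p_1/q_1 or the intermediate fraction (k*p_1 + p_0)/(k*q_1 + q_0) with the largest k >= 1 whose denominator stays <= 14; these approach x as k grows, and every other convergent or intermediate fraction in range is farther away.
Largest k: floor((14 - q_0)/q_1) = floor((14 - 1)/7) = 1.
That gives (1*8 + 1)/(1*7 + 1) = 9/8.
Compare the errors: |x - 8/7| = |25*7 - 8*22|/(22*7) = 1/154, and |x - 9/8| = |25*8 - 9*22|/(22*8) = 2/176.
Cross-multiplying, 1*176 = 176 < 308 = 2*154, so 1/154 is smaller: the convergent 8/7 is closer to x than 9/8.

8/7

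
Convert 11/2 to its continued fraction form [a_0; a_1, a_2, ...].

Run the Euclidean algorithm on 11 and 2; the successive quotients are the partial quotients a_0, a_1, ... (each step inverts the fractional part left over by the previous one):
  11 = 5*2 + 1, so a_0 = 5.
  2 = 2*1 + 0, so a_1 = 2.
The remainder reaches 0 after 2 divisions, so the expansion has 2 partial quotients, read off in order.

[5; 2]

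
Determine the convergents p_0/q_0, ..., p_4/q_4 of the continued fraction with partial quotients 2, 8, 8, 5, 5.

Using the convergent recurrence p_i = a_i*p_{i-1} + p_{i-2}, q_i = a_i*q_{i-1} + q_{i-2} with p_{-2}=0, p_{-1}=1, q_{-2}=1, q_{-1}=0:
  i=0: a_0=2, p_0 = 2*1 + 0 = 2, q_0 = 2*0 + 1 = 1.
  i=1: a_1=8, p_1 = 8*2 + 1 = 17, q_1 = 8*1 + 0 = 8.
  i=2: a_2=8, p_2 = 8*17 + 2 = 138, q_2 = 8*8 + 1 = 65.
  i=3: a_3=5, p_3 = 5*138 + 17 = 707, q_3 = 5*65 + 8 = 333.
  i=4: a_4=5, p_4 = 5*707 + 138 = 3673, q_4 = 5*333 + 65 = 1730.

2/1, 17/8, 138/65, 707/333, 3673/1730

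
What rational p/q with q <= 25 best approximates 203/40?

Expand x = 203/40 as a continued fraction with the Euclidean algorithm:
  203 = 5*40 + 3, so a_0 = 5.
  40 = 13*3 + 1, so a_1 = 13.
  3 = 3*1 + 0, so a_2 = 3.
so x = [5; 13, 3].
Convergents (p_i = a_i*p_{i-1} + p_{i-2}, q_i = a_i*q_{i-1} + q_{i-2} with p_{-2}=0, p_{-1}=1, q_{-2}=1, q_{-1}=0), until the denominator exceeds 25:
  i=0: a_0=5, p_0 = 5*1 + 0 = 5, q_0 = 5*0 + 1 = 1.
  i=1: a_1=13, p_1 = 13*5 + 1 = 66, q_1 = 13*1 + 0 = 13.
  i=2: a_2=3, p_2 = 3*66 + 5 = 203, q_2 = 3*13 + 1 = 40.
q_2 = 40 > 25, so the last convergent with denominator <= 25 is p_1/q_1 = 66/13.
The closest fraction with denominator <= 25 is either p_1/q_1 or the intermediate fraction (k*p_1 + p_0)/(k*q_1 + q_0) with the largest k >= 1 whose denominator stays <= 25; these approach x as k grows, and every other convergent or intermediate fraction in range is farther away.
Largest k: floor((25 - q_0)/q_1) = floor((25 - 1)/13) = 1.
That gives (1*66 + 5)/(1*13 + 1) = 71/14.
Compare the errors: |x - 66/13| = |203*13 - 66*40|/(40*13) = 1/520, and |x - 71/14| = |203*14 - 71*40|/(40*14) = 2/560.
Cross-multiplying, 1*560 = 560 < 1040 = 2*520, so 1/520 is smaller: the convergent 66/13 is closer to x than 71/14.

66/13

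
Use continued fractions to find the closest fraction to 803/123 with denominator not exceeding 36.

235/36

Expand x = 803/123 as a continued fraction with the Euclidean algorithm:
  803 = 6*123 + 65, so a_0 = 6.
  123 = 1*65 + 58, so a_1 = 1.
  65 = 1*58 + 7, so a_2 = 1.
  58 = 8*7 + 2, so a_3 = 8.
  7 = 3*2 + 1, so a_4 = 3.
  2 = 2*1 + 0, so a_5 = 2.
so x = [6; 1, 1, 8, 3, 2].
Convergents (p_i = a_i*p_{i-1} + p_{i-2}, q_i = a_i*q_{i-1} + q_{i-2} with p_{-2}=0, p_{-1}=1, q_{-2}=1, q_{-1}=0), until the denominator exceeds 36:
  i=0: a_0=6, p_0 = 6*1 + 0 = 6, q_0 = 6*0 + 1 = 1.
  i=1: a_1=1, p_1 = 1*6 + 1 = 7, q_1 = 1*1 + 0 = 1.
  i=2: a_2=1, p_2 = 1*7 + 6 = 13, q_2 = 1*1 + 1 = 2.
  i=3: a_3=8, p_3 = 8*13 + 7 = 111, q_3 = 8*2 + 1 = 17.
  i=4: a_4=3, p_4 = 3*111 + 13 = 346, q_4 = 3*17 + 2 = 53.
q_4 = 53 > 36, so the last convergent with denominator <= 36 is p_3/q_3 = 111/17.
The closest fraction with denominator <= 36 is either p_3/q_3 or the intermediate fraction (k*p_3 + p_2)/(k*q_3 + q_2) with the largest k >= 1 whose denominator stays <= 36; these approach x as k grows, and every other convergent or intermediate fraction in range is farther away.
Largest k: floor((36 - q_2)/q_3) = floor((36 - 2)/17) = 2.
That gives (2*111 + 13)/(2*17 + 2) = 235/36.
Compare the errors: |x - 111/17| = |803*17 - 111*123|/(123*17) = 2/2091, and |x - 235/36| = |803*36 - 235*123|/(123*36) = 3/4428.
Cross-multiplying, 3*2091 = 6273 < 8856 = 2*4428, so 3/4428 is smaller: the intermediate fraction 235/36 is closer to x than 111/17.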